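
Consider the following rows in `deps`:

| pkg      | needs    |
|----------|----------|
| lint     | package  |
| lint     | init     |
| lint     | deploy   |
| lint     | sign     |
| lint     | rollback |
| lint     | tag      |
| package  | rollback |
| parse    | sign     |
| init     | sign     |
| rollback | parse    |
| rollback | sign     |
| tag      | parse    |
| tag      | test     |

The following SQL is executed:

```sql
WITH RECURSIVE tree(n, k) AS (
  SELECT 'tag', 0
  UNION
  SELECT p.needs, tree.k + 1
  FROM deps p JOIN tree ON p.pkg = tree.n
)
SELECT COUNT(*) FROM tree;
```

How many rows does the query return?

Base: (tag, k=0).
Iteration 1: edges from {tag} -> (parse, k=1), (test, k=1).
Iteration 2: edges from {parse,test} -> (sign, k=2).
Iteration 3: no outgoing edges from {sign}; recursion stops.
Total rows emitted: 4.

4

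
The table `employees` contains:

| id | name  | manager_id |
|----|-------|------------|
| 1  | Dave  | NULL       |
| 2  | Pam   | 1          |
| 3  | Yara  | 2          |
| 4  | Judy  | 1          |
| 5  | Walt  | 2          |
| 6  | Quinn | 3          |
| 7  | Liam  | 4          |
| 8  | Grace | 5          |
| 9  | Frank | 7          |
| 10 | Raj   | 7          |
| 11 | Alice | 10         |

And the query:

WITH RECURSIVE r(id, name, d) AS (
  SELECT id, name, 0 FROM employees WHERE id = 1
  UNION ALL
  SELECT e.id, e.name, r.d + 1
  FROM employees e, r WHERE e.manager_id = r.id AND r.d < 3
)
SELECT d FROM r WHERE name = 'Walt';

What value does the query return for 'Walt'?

Base: id=1 (Dave) at d 0.
Iteration 1: rows with manager_id in {1} -> Pam (id 2, d 1), Judy (id 4, d 1).
Iteration 2: rows with manager_id in {2,4} -> Yara (id 3, d 2), Walt (id 5, d 2), Liam (id 7, d 2).
Iteration 3: rows with manager_id in {3,5,7} -> Quinn (id 6, d 3), Grace (id 8, d 3), Frank (id 9, d 3), Raj (id 10, d 3).
Iteration 4: d < 3 fails for all current rows; recursion stops.

2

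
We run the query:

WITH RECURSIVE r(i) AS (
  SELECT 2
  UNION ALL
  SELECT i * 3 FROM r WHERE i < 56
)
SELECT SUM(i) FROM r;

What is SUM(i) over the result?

Base: i=2.
Iteration 1: 2 < 56 holds -> i = 2 * 3 = 6.
Iteration 2: 6 < 56 holds -> i = 6 * 3 = 18.
Iteration 3: 18 < 56 holds -> i = 18 * 3 = 54.
Iteration 4: 54 < 56 holds -> i = 54 * 3 = 162.
Iteration 5: 162 < 56 fails; recursion stops.
SUM(i) = 2 + 6 + 18 + 54 + 162 = 242.

242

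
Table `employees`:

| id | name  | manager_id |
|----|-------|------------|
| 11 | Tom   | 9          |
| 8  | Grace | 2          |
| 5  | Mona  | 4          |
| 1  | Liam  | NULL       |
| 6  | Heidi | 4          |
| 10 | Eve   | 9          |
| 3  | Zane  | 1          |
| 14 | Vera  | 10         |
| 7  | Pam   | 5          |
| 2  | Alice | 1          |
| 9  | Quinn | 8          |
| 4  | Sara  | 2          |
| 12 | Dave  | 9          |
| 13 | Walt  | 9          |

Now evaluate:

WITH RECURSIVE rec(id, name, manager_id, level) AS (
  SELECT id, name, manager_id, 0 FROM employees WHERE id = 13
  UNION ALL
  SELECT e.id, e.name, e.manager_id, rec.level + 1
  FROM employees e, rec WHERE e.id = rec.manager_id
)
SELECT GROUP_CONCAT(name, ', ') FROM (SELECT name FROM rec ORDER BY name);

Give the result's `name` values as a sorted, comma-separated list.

Base: id=13 (Walt), manager_id=9, level 0.
Iteration 1: join on id=9 -> Quinn (id 9, manager_id=8, level 1).
Iteration 2: join on id=8 -> Grace (id 8, manager_id=2, level 2).
Iteration 3: join on id=2 -> Alice (id 2, manager_id=1, level 3).
Iteration 4: join on id=1 -> Liam (id 1, manager_id=NULL, level 4).
Iteration 5: manager_id is NULL; no match; recursion stops.

Alice, Grace, Liam, Quinn, Walt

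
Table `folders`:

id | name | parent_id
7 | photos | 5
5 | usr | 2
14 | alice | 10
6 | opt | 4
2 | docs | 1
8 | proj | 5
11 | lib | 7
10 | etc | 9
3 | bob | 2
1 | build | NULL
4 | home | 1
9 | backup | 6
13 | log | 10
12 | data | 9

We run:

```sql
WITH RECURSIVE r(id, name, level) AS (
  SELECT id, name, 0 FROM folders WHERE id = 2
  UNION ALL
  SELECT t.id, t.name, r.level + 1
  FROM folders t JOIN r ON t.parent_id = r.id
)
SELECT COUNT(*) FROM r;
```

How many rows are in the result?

Base: id=2 (docs) at level 0.
Iteration 1: rows with parent_id in {2} -> bob (id 3, level 1), usr (id 5, level 1).
Iteration 2: rows with parent_id in {3,5} -> photos (id 7, level 2), proj (id 8, level 2).
Iteration 3: rows with parent_id in {7,8} -> lib (id 11, level 3).
Iteration 4: no rows with parent_id in {11}; recursion stops.
Total rows emitted: 6.

6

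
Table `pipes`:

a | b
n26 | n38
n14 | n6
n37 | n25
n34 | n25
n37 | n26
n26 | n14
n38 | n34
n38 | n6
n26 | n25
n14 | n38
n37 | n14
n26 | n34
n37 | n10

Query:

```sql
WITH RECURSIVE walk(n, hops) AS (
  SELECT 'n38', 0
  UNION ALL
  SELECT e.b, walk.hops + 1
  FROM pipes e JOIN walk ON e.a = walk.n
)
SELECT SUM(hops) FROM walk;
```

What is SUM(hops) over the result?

Base: (n38, hops=0).
Iteration 1: edges from {n38} -> (n34, hops=1), (n6, hops=1).
Iteration 2: edges from {n34,n6} -> (n25, hops=2).
Iteration 3: no outgoing edges from {n25}; recursion stops.
SUM(hops) = 0 + 1 + 1 + 2 = 4.

4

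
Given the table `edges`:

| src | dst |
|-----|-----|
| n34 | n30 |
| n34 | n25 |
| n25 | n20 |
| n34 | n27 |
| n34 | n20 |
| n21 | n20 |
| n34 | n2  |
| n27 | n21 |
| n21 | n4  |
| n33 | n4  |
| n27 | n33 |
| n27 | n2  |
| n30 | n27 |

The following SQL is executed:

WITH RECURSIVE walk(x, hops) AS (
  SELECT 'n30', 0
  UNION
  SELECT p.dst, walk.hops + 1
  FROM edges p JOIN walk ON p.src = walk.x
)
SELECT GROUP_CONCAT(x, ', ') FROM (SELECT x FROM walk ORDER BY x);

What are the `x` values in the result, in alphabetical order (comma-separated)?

Base: (n30, hops=0).
Iteration 1: edges from {n30} -> (n27, hops=1).
Iteration 2: edges from {n27} -> (n2, hops=2), (n21, hops=2), (n33, hops=2).
Iteration 3: edges from {n2,n21,n33} -> (n20, hops=3), (n4, hops=3). [UNION drops 1 duplicate row(s)]
Iteration 4: no outgoing edges from {n20,n4}; recursion stops.

n2, n20, n21, n27, n30, n33, n4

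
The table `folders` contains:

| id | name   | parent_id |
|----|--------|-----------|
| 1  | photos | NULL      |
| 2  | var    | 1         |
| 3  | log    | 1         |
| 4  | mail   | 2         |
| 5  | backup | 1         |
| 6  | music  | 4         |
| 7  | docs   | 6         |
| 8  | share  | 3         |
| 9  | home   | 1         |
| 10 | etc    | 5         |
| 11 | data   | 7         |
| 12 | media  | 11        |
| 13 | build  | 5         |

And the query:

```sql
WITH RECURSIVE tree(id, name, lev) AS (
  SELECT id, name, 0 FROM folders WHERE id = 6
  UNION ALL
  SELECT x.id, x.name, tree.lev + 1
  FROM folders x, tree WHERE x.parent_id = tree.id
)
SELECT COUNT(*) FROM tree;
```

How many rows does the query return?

Base: id=6 (music) at lev 0.
Iteration 1: rows with parent_id in {6} -> docs (id 7, lev 1).
Iteration 2: rows with parent_id in {7} -> data (id 11, lev 2).
Iteration 3: rows with parent_id in {11} -> media (id 12, lev 3).
Iteration 4: no rows with parent_id in {12}; recursion stops.
Total rows emitted: 4.

4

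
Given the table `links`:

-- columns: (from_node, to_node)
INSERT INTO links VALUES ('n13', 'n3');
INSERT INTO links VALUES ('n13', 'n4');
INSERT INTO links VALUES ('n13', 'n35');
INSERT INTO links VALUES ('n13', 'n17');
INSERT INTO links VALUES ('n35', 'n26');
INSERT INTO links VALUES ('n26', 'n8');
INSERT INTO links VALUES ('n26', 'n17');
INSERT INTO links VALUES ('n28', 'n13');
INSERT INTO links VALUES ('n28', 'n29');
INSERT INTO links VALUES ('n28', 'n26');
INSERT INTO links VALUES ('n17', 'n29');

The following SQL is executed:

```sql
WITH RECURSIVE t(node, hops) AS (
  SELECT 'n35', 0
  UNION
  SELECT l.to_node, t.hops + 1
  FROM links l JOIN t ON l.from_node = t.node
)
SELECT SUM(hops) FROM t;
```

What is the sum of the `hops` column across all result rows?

Base: (n35, hops=0).
Iteration 1: edges from {n35} -> (n26, hops=1).
Iteration 2: edges from {n26} -> (n17, hops=2), (n8, hops=2).
Iteration 3: edges from {n17,n8} -> (n29, hops=3).
Iteration 4: no outgoing edges from {n29}; recursion stops.
SUM(hops) = 0 + 1 + 2 + 2 + 3 = 8.

8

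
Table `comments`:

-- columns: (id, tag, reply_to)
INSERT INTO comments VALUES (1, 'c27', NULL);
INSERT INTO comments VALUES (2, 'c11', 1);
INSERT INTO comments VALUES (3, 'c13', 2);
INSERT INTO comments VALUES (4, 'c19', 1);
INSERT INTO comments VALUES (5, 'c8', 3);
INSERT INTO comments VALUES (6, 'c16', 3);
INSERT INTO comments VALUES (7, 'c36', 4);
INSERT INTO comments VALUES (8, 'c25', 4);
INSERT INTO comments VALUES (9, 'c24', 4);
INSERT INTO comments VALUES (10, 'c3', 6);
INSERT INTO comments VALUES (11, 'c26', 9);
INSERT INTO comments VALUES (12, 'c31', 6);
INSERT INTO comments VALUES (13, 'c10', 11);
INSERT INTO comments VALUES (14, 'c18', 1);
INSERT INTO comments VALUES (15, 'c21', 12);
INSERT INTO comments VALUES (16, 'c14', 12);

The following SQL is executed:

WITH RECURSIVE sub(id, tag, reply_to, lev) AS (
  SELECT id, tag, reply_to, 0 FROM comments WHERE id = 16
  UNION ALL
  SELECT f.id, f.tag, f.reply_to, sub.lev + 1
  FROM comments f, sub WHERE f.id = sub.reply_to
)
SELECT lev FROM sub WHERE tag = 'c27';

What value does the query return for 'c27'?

5

Base: id=16 (c14), reply_to=12, lev 0.
Iteration 1: join on id=12 -> c31 (id 12, reply_to=6, lev 1).
Iteration 2: join on id=6 -> c16 (id 6, reply_to=3, lev 2).
Iteration 3: join on id=3 -> c13 (id 3, reply_to=2, lev 3).
Iteration 4: join on id=2 -> c11 (id 2, reply_to=1, lev 4).
Iteration 5: join on id=1 -> c27 (id 1, reply_to=NULL, lev 5).
Iteration 6: reply_to is NULL; no match; recursion stops.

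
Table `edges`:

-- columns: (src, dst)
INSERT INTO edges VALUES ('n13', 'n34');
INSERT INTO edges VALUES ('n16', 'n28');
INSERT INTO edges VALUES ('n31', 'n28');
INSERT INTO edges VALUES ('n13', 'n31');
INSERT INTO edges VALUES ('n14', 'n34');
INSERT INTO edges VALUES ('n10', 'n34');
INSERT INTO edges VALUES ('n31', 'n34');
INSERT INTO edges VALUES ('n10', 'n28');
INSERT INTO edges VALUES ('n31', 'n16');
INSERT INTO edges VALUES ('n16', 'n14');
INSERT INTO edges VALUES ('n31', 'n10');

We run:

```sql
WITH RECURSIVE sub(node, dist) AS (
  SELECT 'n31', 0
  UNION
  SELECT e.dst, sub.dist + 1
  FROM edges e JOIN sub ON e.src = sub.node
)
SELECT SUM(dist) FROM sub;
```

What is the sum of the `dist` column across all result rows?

Base: (n31, dist=0).
Iteration 1: edges from {n31} -> (n10, dist=1), (n16, dist=1), (n28, dist=1), (n34, dist=1).
Iteration 2: edges from {n10,n16,n28,n34} -> (n14, dist=2), (n28, dist=2), (n34, dist=2). [UNION drops 1 duplicate row(s)]
Iteration 3: edges from {n14,n28,n34} -> (n34, dist=3).
Iteration 4: no outgoing edges from {n34}; recursion stops.
SUM(dist) = 0 + 1 + 1 + 1 + 1 + 2 + 2 + 2 + 3 = 13.

13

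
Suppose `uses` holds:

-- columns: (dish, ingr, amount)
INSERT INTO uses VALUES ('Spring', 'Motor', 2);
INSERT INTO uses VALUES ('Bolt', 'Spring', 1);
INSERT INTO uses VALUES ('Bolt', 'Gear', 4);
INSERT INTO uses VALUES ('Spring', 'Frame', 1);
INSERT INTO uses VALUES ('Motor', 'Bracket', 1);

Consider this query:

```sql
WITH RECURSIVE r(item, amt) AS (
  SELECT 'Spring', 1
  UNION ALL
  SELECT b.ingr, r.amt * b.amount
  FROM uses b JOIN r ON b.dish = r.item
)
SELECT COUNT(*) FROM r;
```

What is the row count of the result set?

Base: (Spring, amt=1).
Iteration 1: components of {Spring} -> Frame = 1*1 = 1, Motor = 1*2 = 2.
Iteration 2: components of {Frame,Motor} -> Bracket = 2*1 = 2.
Iteration 3: no further components; recursion stops.
Total rows emitted: 4.

4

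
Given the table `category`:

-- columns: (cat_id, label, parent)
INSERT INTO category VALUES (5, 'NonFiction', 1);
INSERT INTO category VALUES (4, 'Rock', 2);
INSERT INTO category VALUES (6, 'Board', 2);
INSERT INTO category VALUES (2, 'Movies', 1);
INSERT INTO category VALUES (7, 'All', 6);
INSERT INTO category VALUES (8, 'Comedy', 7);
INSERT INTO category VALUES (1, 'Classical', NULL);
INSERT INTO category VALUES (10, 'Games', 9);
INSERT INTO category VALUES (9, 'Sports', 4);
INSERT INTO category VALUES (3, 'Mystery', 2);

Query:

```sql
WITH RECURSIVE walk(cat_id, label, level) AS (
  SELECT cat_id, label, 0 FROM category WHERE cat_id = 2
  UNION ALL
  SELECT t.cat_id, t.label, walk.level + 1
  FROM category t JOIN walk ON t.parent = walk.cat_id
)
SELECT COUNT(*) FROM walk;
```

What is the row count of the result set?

Base: cat_id=2 (Movies) at level 0.
Iteration 1: rows with parent in {2} -> Mystery (id 3, level 1), Rock (id 4, level 1), Board (id 6, level 1).
Iteration 2: rows with parent in {3,4,6} -> All (id 7, level 2), Sports (id 9, level 2).
Iteration 3: rows with parent in {7,9} -> Comedy (id 8, level 3), Games (id 10, level 3).
Iteration 4: no rows with parent in {8,10}; recursion stops.
Total rows emitted: 8.

8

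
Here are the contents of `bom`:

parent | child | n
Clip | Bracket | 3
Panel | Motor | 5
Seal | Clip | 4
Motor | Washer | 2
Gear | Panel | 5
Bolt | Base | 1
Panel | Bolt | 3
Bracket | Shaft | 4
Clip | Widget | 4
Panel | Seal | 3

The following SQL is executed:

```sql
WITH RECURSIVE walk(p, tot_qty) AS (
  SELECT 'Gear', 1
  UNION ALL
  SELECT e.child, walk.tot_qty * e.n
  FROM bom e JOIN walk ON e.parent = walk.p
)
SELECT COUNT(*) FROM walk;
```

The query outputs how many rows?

Base: (Gear, tot_qty=1).
Iteration 1: components of {Gear} -> Panel = 1*5 = 5.
Iteration 2: components of {Panel} -> Bolt = 5*3 = 15, Motor = 5*5 = 25, Seal = 5*3 = 15.
Iteration 3: components of {Bolt,Motor,Seal} -> Base = 15*1 = 15, Clip = 15*4 = 60, Washer = 25*2 = 50.
Iteration 4: components of {Base,Clip,Washer} -> Bracket = 60*3 = 180, Widget = 60*4 = 240.
Iteration 5: components of {Bracket,Widget} -> Shaft = 180*4 = 720.
Iteration 6: no further components; recursion stops.
Total rows emitted: 11.

11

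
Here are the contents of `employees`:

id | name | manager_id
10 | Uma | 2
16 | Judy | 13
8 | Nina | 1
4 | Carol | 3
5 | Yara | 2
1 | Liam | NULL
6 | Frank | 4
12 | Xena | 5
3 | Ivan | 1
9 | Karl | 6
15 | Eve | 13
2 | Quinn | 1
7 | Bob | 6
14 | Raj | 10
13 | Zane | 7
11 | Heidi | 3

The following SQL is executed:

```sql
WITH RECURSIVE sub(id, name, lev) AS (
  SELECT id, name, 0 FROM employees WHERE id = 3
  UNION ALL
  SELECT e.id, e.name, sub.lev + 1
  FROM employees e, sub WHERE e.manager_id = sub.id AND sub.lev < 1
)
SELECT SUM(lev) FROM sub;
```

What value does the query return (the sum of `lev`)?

2

Base: id=3 (Ivan) at lev 0.
Iteration 1: rows with manager_id in {3} -> Carol (id 4, lev 1), Heidi (id 11, lev 1).
Iteration 2: lev < 1 fails for all current rows; recursion stops.
SUM(lev) = 0 + 1 + 1 = 2.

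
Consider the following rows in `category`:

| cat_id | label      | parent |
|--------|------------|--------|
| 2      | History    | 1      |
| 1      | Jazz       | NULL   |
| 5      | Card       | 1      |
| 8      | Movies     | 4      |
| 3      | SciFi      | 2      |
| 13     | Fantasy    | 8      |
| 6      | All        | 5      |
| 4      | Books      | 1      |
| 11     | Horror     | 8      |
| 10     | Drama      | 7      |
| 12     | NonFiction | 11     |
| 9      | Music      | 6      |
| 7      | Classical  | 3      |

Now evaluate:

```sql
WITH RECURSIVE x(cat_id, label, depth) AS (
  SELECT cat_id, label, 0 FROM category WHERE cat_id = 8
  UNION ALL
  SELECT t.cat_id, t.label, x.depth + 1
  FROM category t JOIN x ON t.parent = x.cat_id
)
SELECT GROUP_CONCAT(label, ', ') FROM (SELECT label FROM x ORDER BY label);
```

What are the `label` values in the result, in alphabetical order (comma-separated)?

Fantasy, Horror, Movies, NonFiction

Base: cat_id=8 (Movies) at depth 0.
Iteration 1: rows with parent in {8} -> Horror (id 11, depth 1), Fantasy (id 13, depth 1).
Iteration 2: rows with parent in {11,13} -> NonFiction (id 12, depth 2).
Iteration 3: no rows with parent in {12}; recursion stops.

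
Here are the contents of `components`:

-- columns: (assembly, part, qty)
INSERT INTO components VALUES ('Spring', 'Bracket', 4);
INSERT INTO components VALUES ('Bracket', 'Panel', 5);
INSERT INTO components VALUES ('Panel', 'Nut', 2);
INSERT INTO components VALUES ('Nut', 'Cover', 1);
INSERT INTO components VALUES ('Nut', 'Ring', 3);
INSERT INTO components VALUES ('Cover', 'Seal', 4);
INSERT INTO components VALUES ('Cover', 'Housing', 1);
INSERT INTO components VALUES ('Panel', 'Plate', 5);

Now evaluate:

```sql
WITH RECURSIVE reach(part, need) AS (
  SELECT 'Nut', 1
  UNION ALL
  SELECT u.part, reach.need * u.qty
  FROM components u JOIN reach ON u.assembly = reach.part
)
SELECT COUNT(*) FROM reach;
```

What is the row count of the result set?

5

Base: (Nut, need=1).
Iteration 1: components of {Nut} -> Cover = 1*1 = 1, Ring = 1*3 = 3.
Iteration 2: components of {Cover,Ring} -> Housing = 1*1 = 1, Seal = 1*4 = 4.
Iteration 3: no further components; recursion stops.
Total rows emitted: 5.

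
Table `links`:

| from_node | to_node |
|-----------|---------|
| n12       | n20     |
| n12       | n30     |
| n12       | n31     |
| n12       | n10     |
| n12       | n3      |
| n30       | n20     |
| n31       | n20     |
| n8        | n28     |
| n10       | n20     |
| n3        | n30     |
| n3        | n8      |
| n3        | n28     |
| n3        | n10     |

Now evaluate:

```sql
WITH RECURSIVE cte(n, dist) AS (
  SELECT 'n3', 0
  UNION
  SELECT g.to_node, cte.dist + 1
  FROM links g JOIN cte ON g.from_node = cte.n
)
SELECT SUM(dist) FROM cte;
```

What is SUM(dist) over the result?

8

Base: (n3, dist=0).
Iteration 1: edges from {n3} -> (n10, dist=1), (n28, dist=1), (n30, dist=1), (n8, dist=1).
Iteration 2: edges from {n10,n28,n30,n8} -> (n20, dist=2), (n28, dist=2). [UNION drops 1 duplicate row(s)]
Iteration 3: no outgoing edges from {n20,n28}; recursion stops.
SUM(dist) = 0 + 1 + 1 + 1 + 1 + 2 + 2 = 8.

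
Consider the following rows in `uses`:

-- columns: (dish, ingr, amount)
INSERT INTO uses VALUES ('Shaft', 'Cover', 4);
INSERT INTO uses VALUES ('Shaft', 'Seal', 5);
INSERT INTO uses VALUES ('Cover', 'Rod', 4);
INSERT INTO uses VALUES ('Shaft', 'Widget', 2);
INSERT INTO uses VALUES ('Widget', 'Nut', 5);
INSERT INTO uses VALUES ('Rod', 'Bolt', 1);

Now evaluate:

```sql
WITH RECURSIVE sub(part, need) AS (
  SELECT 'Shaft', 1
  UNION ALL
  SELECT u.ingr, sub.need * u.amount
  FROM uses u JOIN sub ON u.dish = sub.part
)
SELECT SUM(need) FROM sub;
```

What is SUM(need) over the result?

54

Base: (Shaft, need=1).
Iteration 1: components of {Shaft} -> Cover = 1*4 = 4, Seal = 1*5 = 5, Widget = 1*2 = 2.
Iteration 2: components of {Cover,Seal,Widget} -> Nut = 2*5 = 10, Rod = 4*4 = 16.
Iteration 3: components of {Nut,Rod} -> Bolt = 16*1 = 16.
Iteration 4: no further components; recursion stops.
SUM(need) = 1 + 2 + 4 + 5 + 10 + 16 + 16 = 54.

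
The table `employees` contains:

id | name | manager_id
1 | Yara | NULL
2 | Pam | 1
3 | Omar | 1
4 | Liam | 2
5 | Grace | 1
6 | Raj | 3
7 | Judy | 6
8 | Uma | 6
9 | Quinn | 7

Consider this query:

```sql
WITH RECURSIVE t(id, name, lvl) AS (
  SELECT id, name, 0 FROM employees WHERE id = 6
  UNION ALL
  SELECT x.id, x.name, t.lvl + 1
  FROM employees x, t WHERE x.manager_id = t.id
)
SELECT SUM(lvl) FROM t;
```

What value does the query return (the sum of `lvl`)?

4

Base: id=6 (Raj) at lvl 0.
Iteration 1: rows with manager_id in {6} -> Judy (id 7, lvl 1), Uma (id 8, lvl 1).
Iteration 2: rows with manager_id in {7,8} -> Quinn (id 9, lvl 2).
Iteration 3: no rows with manager_id in {9}; recursion stops.
SUM(lvl) = 0 + 1 + 1 + 2 = 4.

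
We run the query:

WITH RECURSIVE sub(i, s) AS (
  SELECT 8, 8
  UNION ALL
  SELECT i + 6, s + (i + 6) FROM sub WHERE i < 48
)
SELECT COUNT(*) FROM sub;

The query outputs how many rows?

Base: i=8, s=8.
Iteration 1: 8 < 48 holds -> i = 8 + 6 = 14, s = 8 + 14 = 22.
Iteration 2: 14 < 48 holds -> i = 14 + 6 = 20, s = 22 + 20 = 42.
Iteration 3: 20 < 48 holds -> i = 20 + 6 = 26, s = 42 + 26 = 68.
Iteration 4: 26 < 48 holds -> i = 26 + 6 = 32, s = 68 + 32 = 100.
Iteration 5: 32 < 48 holds -> i = 32 + 6 = 38, s = 100 + 38 = 138.
Iteration 6: 38 < 48 holds -> i = 38 + 6 = 44, s = 138 + 44 = 182.
Iteration 7: 44 < 48 holds -> i = 44 + 6 = 50, s = 182 + 50 = 232.
Iteration 8: 50 < 48 fails; recursion stops.
Total rows emitted: 8.

8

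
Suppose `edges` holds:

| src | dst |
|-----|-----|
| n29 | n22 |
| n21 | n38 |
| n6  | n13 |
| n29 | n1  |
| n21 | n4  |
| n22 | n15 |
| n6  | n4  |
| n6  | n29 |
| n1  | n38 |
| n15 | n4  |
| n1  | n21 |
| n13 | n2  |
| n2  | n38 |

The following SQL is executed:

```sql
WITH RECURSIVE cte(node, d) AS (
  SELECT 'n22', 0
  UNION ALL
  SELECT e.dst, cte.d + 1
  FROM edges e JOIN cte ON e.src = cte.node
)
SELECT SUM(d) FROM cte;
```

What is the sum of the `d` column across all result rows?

3

Base: (n22, d=0).
Iteration 1: edges from {n22} -> (n15, d=1).
Iteration 2: edges from {n15} -> (n4, d=2).
Iteration 3: no outgoing edges from {n4}; recursion stops.
SUM(d) = 0 + 1 + 2 = 3.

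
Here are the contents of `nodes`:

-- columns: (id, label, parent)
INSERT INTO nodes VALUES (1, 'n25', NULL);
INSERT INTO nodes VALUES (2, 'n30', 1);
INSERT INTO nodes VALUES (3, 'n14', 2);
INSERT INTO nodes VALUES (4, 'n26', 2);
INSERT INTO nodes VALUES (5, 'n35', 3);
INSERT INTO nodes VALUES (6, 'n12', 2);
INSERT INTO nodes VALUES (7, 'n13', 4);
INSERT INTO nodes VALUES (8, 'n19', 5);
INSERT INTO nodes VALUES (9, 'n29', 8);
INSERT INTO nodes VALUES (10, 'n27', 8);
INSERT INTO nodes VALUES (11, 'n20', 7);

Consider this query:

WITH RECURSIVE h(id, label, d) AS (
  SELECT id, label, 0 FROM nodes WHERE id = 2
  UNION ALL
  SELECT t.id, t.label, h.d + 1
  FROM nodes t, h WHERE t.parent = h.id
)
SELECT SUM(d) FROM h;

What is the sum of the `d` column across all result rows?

Base: id=2 (n30) at d 0.
Iteration 1: rows with parent in {2} -> n14 (id 3, d 1), n26 (id 4, d 1), n12 (id 6, d 1).
Iteration 2: rows with parent in {3,4,6} -> n35 (id 5, d 2), n13 (id 7, d 2).
Iteration 3: rows with parent in {5,7} -> n19 (id 8, d 3), n20 (id 11, d 3).
Iteration 4: rows with parent in {8,11} -> n29 (id 9, d 4), n27 (id 10, d 4).
Iteration 5: no rows with parent in {9,10}; recursion stops.
SUM(d) = 0 + 1 + 1 + 1 + 2 + 2 + 3 + 3 + 4 + 4 = 21.

21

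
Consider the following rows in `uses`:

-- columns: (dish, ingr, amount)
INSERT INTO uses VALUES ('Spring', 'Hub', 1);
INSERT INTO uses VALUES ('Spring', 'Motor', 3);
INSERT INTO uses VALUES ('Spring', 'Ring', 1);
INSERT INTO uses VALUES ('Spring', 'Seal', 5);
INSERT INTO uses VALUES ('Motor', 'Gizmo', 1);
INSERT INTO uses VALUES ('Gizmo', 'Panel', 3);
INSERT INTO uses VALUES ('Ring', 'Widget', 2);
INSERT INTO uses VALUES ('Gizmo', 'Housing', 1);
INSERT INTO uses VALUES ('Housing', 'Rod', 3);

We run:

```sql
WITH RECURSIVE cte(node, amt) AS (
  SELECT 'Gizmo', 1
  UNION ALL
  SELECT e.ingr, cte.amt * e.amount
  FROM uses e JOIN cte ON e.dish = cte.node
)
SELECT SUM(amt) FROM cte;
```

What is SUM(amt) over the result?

Base: (Gizmo, amt=1).
Iteration 1: components of {Gizmo} -> Housing = 1*1 = 1, Panel = 1*3 = 3.
Iteration 2: components of {Housing,Panel} -> Rod = 1*3 = 3.
Iteration 3: no further components; recursion stops.
SUM(amt) = 1 + 3 + 1 + 3 = 8.

8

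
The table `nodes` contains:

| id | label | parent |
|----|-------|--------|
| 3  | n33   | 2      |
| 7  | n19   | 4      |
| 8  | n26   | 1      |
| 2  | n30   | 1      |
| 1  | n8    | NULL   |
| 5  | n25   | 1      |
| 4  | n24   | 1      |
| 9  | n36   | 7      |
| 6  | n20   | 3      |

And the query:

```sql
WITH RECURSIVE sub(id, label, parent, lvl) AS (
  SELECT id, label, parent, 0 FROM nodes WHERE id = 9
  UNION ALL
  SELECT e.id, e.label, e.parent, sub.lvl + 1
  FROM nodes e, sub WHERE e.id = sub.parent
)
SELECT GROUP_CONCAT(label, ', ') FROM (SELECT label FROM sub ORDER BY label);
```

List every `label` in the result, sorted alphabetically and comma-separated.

Base: id=9 (n36), parent=7, lvl 0.
Iteration 1: join on id=7 -> n19 (id 7, parent=4, lvl 1).
Iteration 2: join on id=4 -> n24 (id 4, parent=1, lvl 2).
Iteration 3: join on id=1 -> n8 (id 1, parent=NULL, lvl 3).
Iteration 4: parent is NULL; no match; recursion stops.

n19, n24, n36, n8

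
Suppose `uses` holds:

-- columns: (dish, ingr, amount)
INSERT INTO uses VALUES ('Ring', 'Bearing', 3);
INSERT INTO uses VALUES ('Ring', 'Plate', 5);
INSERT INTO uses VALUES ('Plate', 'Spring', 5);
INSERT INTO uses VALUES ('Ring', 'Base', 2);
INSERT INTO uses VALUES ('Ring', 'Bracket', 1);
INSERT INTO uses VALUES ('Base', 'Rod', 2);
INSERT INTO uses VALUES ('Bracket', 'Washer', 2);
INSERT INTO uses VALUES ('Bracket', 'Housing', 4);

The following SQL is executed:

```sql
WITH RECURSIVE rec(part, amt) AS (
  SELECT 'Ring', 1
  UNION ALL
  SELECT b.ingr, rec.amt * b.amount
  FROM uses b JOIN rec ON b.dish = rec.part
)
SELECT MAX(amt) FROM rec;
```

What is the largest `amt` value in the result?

25

Base: (Ring, amt=1).
Iteration 1: components of {Ring} -> Base = 1*2 = 2, Bearing = 1*3 = 3, Bracket = 1*1 = 1, Plate = 1*5 = 5.
Iteration 2: components of {Base,Bearing,Bracket,Plate} -> Housing = 1*4 = 4, Rod = 2*2 = 4, Spring = 5*5 = 25, Washer = 1*2 = 2.
Iteration 3: no further components; recursion stops.
amt values: 1, 3, 5, 2, 1, 25, 4, 2, 4; the maximum is 25.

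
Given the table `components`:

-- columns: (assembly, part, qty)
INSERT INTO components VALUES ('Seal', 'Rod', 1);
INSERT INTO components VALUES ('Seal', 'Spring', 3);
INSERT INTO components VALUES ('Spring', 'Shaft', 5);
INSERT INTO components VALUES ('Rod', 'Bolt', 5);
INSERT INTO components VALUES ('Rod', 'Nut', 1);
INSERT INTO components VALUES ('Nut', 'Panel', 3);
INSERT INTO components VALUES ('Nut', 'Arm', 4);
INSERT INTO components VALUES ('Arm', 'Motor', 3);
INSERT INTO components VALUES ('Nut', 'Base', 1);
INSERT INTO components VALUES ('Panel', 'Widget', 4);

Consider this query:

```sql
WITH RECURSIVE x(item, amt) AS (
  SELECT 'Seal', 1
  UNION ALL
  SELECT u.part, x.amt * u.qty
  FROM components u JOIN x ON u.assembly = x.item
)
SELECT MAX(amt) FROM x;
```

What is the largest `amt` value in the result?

15

Base: (Seal, amt=1).
Iteration 1: components of {Seal} -> Rod = 1*1 = 1, Spring = 1*3 = 3.
Iteration 2: components of {Rod,Spring} -> Bolt = 1*5 = 5, Nut = 1*1 = 1, Shaft = 3*5 = 15.
Iteration 3: components of {Bolt,Nut,Shaft} -> Arm = 1*4 = 4, Base = 1*1 = 1, Panel = 1*3 = 3.
Iteration 4: components of {Arm,Base,Panel} -> Motor = 4*3 = 12, Widget = 3*4 = 12.
Iteration 5: no further components; recursion stops.
amt values: 1, 1, 3, 5, 1, 15, 3, 4, 1, 12, 12; the maximum is 15.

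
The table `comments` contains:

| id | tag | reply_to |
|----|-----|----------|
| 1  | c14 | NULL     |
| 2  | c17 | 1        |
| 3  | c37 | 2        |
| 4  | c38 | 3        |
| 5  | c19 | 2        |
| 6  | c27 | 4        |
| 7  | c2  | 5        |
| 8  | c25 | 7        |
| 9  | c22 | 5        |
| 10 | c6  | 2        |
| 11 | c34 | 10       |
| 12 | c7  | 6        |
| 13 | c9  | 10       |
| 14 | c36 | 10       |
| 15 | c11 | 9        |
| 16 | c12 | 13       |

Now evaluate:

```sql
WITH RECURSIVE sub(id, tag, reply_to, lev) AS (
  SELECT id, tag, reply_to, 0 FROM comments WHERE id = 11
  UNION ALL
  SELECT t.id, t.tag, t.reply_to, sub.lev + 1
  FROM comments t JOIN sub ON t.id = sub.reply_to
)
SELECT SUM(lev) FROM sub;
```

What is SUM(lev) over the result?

Base: id=11 (c34), reply_to=10, lev 0.
Iteration 1: join on id=10 -> c6 (id 10, reply_to=2, lev 1).
Iteration 2: join on id=2 -> c17 (id 2, reply_to=1, lev 2).
Iteration 3: join on id=1 -> c14 (id 1, reply_to=NULL, lev 3).
Iteration 4: reply_to is NULL; no match; recursion stops.
SUM(lev) = 0 + 1 + 2 + 3 = 6.

6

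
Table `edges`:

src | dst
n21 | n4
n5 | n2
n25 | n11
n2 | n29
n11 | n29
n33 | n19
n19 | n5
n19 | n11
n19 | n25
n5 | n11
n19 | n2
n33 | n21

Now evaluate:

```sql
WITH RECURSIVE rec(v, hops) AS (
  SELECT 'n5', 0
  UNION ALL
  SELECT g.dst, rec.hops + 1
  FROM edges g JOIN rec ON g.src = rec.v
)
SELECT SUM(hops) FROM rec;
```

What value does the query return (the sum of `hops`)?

6

Base: (n5, hops=0).
Iteration 1: edges from {n5} -> (n11, hops=1), (n2, hops=1).
Iteration 2: edges from {n11,n2} -> (n29, hops=2) x2. [UNION ALL keeps all 2 new rows, including repeats]
Iteration 3: no outgoing edges from {n29}; recursion stops.
SUM(hops) = 0 + 1 + 1 + 2 + 2 = 6.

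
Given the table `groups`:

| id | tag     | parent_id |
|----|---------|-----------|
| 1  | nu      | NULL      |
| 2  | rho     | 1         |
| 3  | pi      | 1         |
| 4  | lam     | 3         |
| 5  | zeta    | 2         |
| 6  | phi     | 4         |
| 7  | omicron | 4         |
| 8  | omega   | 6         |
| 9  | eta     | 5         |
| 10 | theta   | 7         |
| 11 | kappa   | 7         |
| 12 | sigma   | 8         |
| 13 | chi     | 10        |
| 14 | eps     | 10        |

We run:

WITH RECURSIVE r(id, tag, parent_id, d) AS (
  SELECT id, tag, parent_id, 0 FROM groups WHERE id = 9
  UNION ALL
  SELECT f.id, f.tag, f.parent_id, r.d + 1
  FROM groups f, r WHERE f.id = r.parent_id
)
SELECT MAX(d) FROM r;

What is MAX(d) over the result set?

3

Base: id=9 (eta), parent_id=5, d 0.
Iteration 1: join on id=5 -> zeta (id 5, parent_id=2, d 1).
Iteration 2: join on id=2 -> rho (id 2, parent_id=1, d 2).
Iteration 3: join on id=1 -> nu (id 1, parent_id=NULL, d 3).
Iteration 4: parent_id is NULL; no match; recursion stops.
d values: 0, 1, 2, 3; the maximum is 3.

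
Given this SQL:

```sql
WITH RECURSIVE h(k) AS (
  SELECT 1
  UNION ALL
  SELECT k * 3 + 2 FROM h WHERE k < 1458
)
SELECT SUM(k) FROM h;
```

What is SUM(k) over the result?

Base: k=1.
Iteration 1: 1 < 1458 holds -> k = 1 * 3 + 2 = 5.
Iteration 2: 5 < 1458 holds -> k = 5 * 3 + 2 = 17.
Iteration 3: 17 < 1458 holds -> k = 17 * 3 + 2 = 53.
Iteration 4: 53 < 1458 holds -> k = 53 * 3 + 2 = 161.
Iteration 5: 161 < 1458 holds -> k = 161 * 3 + 2 = 485.
Iteration 6: 485 < 1458 holds -> k = 485 * 3 + 2 = 1457.
Iteration 7: 1457 < 1458 holds -> k = 1457 * 3 + 2 = 4373.
Iteration 8: 4373 < 1458 fails; recursion stops.
SUM(k) = 1 + 5 + 17 + 53 + 161 + 485 + 1457 + 4373 = 6552.

6552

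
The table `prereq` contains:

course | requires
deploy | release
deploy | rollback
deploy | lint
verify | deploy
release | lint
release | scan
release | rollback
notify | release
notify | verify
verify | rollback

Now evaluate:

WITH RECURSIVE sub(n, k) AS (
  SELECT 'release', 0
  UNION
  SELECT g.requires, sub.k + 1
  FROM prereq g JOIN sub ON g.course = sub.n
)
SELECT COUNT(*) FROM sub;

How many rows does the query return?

Base: (release, k=0).
Iteration 1: edges from {release} -> (lint, k=1), (rollback, k=1), (scan, k=1).
Iteration 2: no outgoing edges from {lint,rollback,scan}; recursion stops.
Total rows emitted: 4.

4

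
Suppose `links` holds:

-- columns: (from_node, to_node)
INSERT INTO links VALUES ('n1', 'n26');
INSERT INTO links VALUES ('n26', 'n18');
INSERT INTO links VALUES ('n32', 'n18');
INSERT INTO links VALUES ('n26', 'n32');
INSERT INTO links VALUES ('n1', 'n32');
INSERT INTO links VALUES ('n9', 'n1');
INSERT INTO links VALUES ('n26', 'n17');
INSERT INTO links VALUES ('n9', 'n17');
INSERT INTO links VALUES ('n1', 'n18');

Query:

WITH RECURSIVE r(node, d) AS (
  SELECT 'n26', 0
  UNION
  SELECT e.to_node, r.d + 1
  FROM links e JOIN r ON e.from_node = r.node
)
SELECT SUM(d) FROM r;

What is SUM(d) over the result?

5

Base: (n26, d=0).
Iteration 1: edges from {n26} -> (n17, d=1), (n18, d=1), (n32, d=1).
Iteration 2: edges from {n17,n18,n32} -> (n18, d=2).
Iteration 3: no outgoing edges from {n18}; recursion stops.
SUM(d) = 0 + 1 + 1 + 1 + 2 = 5.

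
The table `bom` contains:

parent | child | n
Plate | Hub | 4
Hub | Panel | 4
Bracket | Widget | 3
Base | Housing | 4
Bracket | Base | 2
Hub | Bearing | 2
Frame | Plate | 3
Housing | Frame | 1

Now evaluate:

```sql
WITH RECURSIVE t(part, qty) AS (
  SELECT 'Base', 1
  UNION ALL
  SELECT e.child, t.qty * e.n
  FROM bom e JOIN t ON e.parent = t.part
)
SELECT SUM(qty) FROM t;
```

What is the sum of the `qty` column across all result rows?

Base: (Base, qty=1).
Iteration 1: components of {Base} -> Housing = 1*4 = 4.
Iteration 2: components of {Housing} -> Frame = 4*1 = 4.
Iteration 3: components of {Frame} -> Plate = 4*3 = 12.
Iteration 4: components of {Plate} -> Hub = 12*4 = 48.
Iteration 5: components of {Hub} -> Bearing = 48*2 = 96, Panel = 48*4 = 192.
Iteration 6: no further components; recursion stops.
SUM(qty) = 1 + 4 + 4 + 12 + 48 + 96 + 192 = 357.

357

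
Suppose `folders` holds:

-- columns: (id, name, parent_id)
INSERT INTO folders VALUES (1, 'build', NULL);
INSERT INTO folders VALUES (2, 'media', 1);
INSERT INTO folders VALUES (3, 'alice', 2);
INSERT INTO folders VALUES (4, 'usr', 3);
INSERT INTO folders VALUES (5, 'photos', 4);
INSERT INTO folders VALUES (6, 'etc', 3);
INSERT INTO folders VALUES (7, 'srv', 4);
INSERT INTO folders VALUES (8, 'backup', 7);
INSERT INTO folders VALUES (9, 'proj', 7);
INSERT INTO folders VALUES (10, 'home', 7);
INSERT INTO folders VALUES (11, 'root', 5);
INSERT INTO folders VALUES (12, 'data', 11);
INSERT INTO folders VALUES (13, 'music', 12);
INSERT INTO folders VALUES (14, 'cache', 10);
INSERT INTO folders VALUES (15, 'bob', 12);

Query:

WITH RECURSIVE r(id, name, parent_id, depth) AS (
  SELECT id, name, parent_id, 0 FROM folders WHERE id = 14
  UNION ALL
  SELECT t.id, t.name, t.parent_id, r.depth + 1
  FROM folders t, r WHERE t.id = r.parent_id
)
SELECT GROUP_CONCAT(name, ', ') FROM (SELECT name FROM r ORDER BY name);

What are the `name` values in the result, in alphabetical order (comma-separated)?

alice, build, cache, home, media, srv, usr

Base: id=14 (cache), parent_id=10, depth 0.
Iteration 1: join on id=10 -> home (id 10, parent_id=7, depth 1).
Iteration 2: join on id=7 -> srv (id 7, parent_id=4, depth 2).
Iteration 3: join on id=4 -> usr (id 4, parent_id=3, depth 3).
Iteration 4: join on id=3 -> alice (id 3, parent_id=2, depth 4).
Iteration 5: join on id=2 -> media (id 2, parent_id=1, depth 5).
Iteration 6: join on id=1 -> build (id 1, parent_id=NULL, depth 6).
Iteration 7: parent_id is NULL; no match; recursion stops.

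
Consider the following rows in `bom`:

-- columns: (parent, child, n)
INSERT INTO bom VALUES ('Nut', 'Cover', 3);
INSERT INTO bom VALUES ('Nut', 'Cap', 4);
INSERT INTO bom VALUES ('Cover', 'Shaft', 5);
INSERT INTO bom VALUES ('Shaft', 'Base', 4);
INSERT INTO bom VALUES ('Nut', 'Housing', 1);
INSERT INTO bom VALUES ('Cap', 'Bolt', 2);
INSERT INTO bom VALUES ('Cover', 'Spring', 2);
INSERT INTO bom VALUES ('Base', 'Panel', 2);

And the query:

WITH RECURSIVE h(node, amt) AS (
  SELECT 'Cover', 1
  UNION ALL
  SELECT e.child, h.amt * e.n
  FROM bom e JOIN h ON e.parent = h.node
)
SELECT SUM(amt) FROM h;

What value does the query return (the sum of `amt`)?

68

Base: (Cover, amt=1).
Iteration 1: components of {Cover} -> Shaft = 1*5 = 5, Spring = 1*2 = 2.
Iteration 2: components of {Shaft,Spring} -> Base = 5*4 = 20.
Iteration 3: components of {Base} -> Panel = 20*2 = 40.
Iteration 4: no further components; recursion stops.
SUM(amt) = 1 + 5 + 2 + 20 + 40 = 68.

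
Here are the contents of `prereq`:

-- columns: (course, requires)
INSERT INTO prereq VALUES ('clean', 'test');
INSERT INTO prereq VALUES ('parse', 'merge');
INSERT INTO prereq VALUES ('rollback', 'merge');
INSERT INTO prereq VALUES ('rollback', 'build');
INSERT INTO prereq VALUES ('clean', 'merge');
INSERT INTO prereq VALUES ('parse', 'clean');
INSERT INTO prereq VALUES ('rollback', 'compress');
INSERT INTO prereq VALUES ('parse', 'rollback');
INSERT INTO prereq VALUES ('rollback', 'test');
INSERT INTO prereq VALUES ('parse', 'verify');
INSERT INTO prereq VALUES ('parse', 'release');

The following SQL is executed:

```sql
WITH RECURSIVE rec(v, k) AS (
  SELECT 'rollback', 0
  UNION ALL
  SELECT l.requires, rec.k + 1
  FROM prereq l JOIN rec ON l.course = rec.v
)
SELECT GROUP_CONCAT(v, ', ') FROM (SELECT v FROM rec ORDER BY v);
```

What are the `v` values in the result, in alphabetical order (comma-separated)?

Base: (rollback, k=0).
Iteration 1: edges from {rollback} -> (build, k=1), (compress, k=1), (merge, k=1), (test, k=1).
Iteration 2: no outgoing edges from {build,compress,merge,test}; recursion stops.

build, compress, merge, rollback, test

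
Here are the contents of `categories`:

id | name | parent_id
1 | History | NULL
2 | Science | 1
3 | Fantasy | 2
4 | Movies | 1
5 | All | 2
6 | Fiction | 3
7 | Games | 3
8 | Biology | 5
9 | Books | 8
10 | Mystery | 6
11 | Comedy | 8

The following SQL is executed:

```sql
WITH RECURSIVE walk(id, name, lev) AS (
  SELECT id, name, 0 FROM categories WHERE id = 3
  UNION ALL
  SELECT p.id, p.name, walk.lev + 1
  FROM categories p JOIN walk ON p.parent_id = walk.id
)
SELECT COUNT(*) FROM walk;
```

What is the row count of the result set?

Base: id=3 (Fantasy) at lev 0.
Iteration 1: rows with parent_id in {3} -> Fiction (id 6, lev 1), Games (id 7, lev 1).
Iteration 2: rows with parent_id in {6,7} -> Mystery (id 10, lev 2).
Iteration 3: no rows with parent_id in {10}; recursion stops.
Total rows emitted: 4.

4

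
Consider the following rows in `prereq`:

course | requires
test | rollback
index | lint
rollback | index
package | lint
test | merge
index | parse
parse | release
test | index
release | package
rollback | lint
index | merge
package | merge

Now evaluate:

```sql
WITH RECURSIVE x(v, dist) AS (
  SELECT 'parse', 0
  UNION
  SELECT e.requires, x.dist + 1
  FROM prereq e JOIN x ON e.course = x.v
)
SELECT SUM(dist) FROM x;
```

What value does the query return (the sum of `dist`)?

Base: (parse, dist=0).
Iteration 1: edges from {parse} -> (release, dist=1).
Iteration 2: edges from {release} -> (package, dist=2).
Iteration 3: edges from {package} -> (lint, dist=3), (merge, dist=3).
Iteration 4: no outgoing edges from {lint,merge}; recursion stops.
SUM(dist) = 0 + 1 + 2 + 3 + 3 = 9.

9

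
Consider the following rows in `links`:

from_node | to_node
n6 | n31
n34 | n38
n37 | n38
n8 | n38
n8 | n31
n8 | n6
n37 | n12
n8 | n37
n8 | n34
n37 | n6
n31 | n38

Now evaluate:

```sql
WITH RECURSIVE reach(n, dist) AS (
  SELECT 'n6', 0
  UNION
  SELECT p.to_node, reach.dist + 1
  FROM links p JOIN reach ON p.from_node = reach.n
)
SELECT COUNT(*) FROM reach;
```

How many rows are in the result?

Base: (n6, dist=0).
Iteration 1: edges from {n6} -> (n31, dist=1).
Iteration 2: edges from {n31} -> (n38, dist=2).
Iteration 3: no outgoing edges from {n38}; recursion stops.
Total rows emitted: 3.

3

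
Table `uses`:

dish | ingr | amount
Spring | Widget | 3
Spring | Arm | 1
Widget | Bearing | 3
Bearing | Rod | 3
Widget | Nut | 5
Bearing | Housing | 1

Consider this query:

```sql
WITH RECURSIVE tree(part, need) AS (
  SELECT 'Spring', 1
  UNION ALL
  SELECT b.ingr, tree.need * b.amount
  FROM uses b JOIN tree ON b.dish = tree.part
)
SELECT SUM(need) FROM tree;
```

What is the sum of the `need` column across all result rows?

65

Base: (Spring, need=1).
Iteration 1: components of {Spring} -> Arm = 1*1 = 1, Widget = 1*3 = 3.
Iteration 2: components of {Arm,Widget} -> Bearing = 3*3 = 9, Nut = 3*5 = 15.
Iteration 3: components of {Bearing,Nut} -> Housing = 9*1 = 9, Rod = 9*3 = 27.
Iteration 4: no further components; recursion stops.
SUM(need) = 1 + 3 + 1 + 9 + 15 + 9 + 27 = 65.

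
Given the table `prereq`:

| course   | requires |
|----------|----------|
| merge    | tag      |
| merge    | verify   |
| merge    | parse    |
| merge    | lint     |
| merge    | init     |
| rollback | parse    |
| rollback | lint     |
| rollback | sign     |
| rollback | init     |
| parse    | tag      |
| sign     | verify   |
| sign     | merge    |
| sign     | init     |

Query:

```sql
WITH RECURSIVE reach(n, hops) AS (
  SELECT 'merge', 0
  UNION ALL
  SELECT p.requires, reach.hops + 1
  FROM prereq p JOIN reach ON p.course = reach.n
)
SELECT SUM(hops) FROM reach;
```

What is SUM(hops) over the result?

Base: (merge, hops=0).
Iteration 1: edges from {merge} -> (init, hops=1), (lint, hops=1), (parse, hops=1), (tag, hops=1), (verify, hops=1).
Iteration 2: edges from {init,lint,parse,tag,verify} -> (tag, hops=2).
Iteration 3: no outgoing edges from {tag}; recursion stops.
SUM(hops) = 0 + 1 + 1 + 1 + 1 + 1 + 2 = 7.

7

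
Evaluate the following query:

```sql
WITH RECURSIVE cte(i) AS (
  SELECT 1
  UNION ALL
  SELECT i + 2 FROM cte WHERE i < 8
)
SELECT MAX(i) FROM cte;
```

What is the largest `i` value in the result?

Base: i=1.
Iteration 1: 1 < 8 holds -> i = 1 + 2 = 3.
Iteration 2: 3 < 8 holds -> i = 3 + 2 = 5.
Iteration 3: 5 < 8 holds -> i = 5 + 2 = 7.
Iteration 4: 7 < 8 holds -> i = 7 + 2 = 9.
Iteration 5: 9 < 8 fails; recursion stops.
i values: 1, 3, 5, 7, 9; the maximum is 9.

9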